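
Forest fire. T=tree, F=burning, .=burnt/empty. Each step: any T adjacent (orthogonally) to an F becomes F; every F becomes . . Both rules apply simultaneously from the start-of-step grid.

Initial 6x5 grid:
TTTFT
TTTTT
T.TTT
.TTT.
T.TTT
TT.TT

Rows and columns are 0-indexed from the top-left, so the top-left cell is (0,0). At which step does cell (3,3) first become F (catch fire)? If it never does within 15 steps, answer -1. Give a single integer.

Step 1: cell (3,3)='T' (+3 fires, +1 burnt)
Step 2: cell (3,3)='T' (+4 fires, +3 burnt)
Step 3: cell (3,3)='F' (+5 fires, +4 burnt)
  -> target ignites at step 3
Step 4: cell (3,3)='.' (+3 fires, +5 burnt)
Step 5: cell (3,3)='.' (+5 fires, +3 burnt)
Step 6: cell (3,3)='.' (+1 fires, +5 burnt)
Step 7: cell (3,3)='.' (+0 fires, +1 burnt)
  fire out at step 7

3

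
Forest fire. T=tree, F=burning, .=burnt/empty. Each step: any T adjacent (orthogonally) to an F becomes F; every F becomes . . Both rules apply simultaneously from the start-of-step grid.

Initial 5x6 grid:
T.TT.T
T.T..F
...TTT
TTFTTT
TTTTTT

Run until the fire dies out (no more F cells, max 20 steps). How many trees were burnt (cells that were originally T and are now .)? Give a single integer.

Step 1: +5 fires, +2 burnt (F count now 5)
Step 2: +7 fires, +5 burnt (F count now 7)
Step 3: +3 fires, +7 burnt (F count now 3)
Step 4: +0 fires, +3 burnt (F count now 0)
Fire out after step 4
Initially T: 20, now '.': 25
Total burnt (originally-T cells now '.'): 15

Answer: 15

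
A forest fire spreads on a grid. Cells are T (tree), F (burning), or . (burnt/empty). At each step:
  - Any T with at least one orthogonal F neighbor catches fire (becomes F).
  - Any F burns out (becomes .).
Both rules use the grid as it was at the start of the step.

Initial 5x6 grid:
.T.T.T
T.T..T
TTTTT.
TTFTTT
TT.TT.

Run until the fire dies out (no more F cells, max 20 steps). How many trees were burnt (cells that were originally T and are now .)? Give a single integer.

Step 1: +3 fires, +1 burnt (F count now 3)
Step 2: +7 fires, +3 burnt (F count now 7)
Step 3: +5 fires, +7 burnt (F count now 5)
Step 4: +1 fires, +5 burnt (F count now 1)
Step 5: +0 fires, +1 burnt (F count now 0)
Fire out after step 5
Initially T: 20, now '.': 26
Total burnt (originally-T cells now '.'): 16

Answer: 16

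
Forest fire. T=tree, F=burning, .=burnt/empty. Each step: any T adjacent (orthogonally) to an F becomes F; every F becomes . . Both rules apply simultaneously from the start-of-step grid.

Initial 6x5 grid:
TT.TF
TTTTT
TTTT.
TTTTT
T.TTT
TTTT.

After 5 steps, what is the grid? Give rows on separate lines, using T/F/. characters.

Step 1: 2 trees catch fire, 1 burn out
  TT.F.
  TTTTF
  TTTT.
  TTTTT
  T.TTT
  TTTT.
Step 2: 1 trees catch fire, 2 burn out
  TT...
  TTTF.
  TTTT.
  TTTTT
  T.TTT
  TTTT.
Step 3: 2 trees catch fire, 1 burn out
  TT...
  TTF..
  TTTF.
  TTTTT
  T.TTT
  TTTT.
Step 4: 3 trees catch fire, 2 burn out
  TT...
  TF...
  TTF..
  TTTFT
  T.TTT
  TTTT.
Step 5: 6 trees catch fire, 3 burn out
  TF...
  F....
  TF...
  TTF.F
  T.TFT
  TTTT.

TF...
F....
TF...
TTF.F
T.TFT
TTTT.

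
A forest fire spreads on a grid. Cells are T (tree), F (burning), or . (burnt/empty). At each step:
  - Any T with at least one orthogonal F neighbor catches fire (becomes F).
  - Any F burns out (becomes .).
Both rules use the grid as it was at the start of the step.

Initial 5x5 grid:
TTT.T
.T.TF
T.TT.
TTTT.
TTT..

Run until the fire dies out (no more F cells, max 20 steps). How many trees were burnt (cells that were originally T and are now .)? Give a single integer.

Step 1: +2 fires, +1 burnt (F count now 2)
Step 2: +1 fires, +2 burnt (F count now 1)
Step 3: +2 fires, +1 burnt (F count now 2)
Step 4: +1 fires, +2 burnt (F count now 1)
Step 5: +2 fires, +1 burnt (F count now 2)
Step 6: +2 fires, +2 burnt (F count now 2)
Step 7: +2 fires, +2 burnt (F count now 2)
Step 8: +0 fires, +2 burnt (F count now 0)
Fire out after step 8
Initially T: 16, now '.': 21
Total burnt (originally-T cells now '.'): 12

Answer: 12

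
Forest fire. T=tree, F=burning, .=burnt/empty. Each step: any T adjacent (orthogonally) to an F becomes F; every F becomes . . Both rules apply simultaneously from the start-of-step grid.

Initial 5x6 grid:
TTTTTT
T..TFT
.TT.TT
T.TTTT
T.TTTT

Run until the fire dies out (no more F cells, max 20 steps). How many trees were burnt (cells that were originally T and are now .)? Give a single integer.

Answer: 21

Derivation:
Step 1: +4 fires, +1 burnt (F count now 4)
Step 2: +4 fires, +4 burnt (F count now 4)
Step 3: +4 fires, +4 burnt (F count now 4)
Step 4: +4 fires, +4 burnt (F count now 4)
Step 5: +3 fires, +4 burnt (F count now 3)
Step 6: +2 fires, +3 burnt (F count now 2)
Step 7: +0 fires, +2 burnt (F count now 0)
Fire out after step 7
Initially T: 23, now '.': 28
Total burnt (originally-T cells now '.'): 21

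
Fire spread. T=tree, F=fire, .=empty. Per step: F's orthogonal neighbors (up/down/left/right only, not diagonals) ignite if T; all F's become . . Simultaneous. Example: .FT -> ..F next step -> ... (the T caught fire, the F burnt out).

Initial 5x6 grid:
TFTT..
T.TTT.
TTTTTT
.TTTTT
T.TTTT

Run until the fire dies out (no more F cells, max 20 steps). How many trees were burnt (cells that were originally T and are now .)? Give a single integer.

Step 1: +2 fires, +1 burnt (F count now 2)
Step 2: +3 fires, +2 burnt (F count now 3)
Step 3: +3 fires, +3 burnt (F count now 3)
Step 4: +4 fires, +3 burnt (F count now 4)
Step 5: +4 fires, +4 burnt (F count now 4)
Step 6: +3 fires, +4 burnt (F count now 3)
Step 7: +2 fires, +3 burnt (F count now 2)
Step 8: +1 fires, +2 burnt (F count now 1)
Step 9: +0 fires, +1 burnt (F count now 0)
Fire out after step 9
Initially T: 23, now '.': 29
Total burnt (originally-T cells now '.'): 22

Answer: 22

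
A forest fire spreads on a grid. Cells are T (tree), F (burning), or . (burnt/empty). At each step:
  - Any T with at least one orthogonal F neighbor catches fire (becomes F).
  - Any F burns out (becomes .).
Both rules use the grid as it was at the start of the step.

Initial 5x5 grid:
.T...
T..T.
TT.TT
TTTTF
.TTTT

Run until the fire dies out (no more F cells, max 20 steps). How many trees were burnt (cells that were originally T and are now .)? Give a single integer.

Answer: 14

Derivation:
Step 1: +3 fires, +1 burnt (F count now 3)
Step 2: +3 fires, +3 burnt (F count now 3)
Step 3: +3 fires, +3 burnt (F count now 3)
Step 4: +3 fires, +3 burnt (F count now 3)
Step 5: +1 fires, +3 burnt (F count now 1)
Step 6: +1 fires, +1 burnt (F count now 1)
Step 7: +0 fires, +1 burnt (F count now 0)
Fire out after step 7
Initially T: 15, now '.': 24
Total burnt (originally-T cells now '.'): 14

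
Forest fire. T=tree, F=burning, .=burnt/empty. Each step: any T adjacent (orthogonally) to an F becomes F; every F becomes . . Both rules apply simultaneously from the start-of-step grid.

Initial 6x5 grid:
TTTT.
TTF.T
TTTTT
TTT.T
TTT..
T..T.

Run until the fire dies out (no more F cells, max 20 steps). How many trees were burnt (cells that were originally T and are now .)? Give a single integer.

Answer: 20

Derivation:
Step 1: +3 fires, +1 burnt (F count now 3)
Step 2: +6 fires, +3 burnt (F count now 6)
Step 3: +5 fires, +6 burnt (F count now 5)
Step 4: +4 fires, +5 burnt (F count now 4)
Step 5: +1 fires, +4 burnt (F count now 1)
Step 6: +1 fires, +1 burnt (F count now 1)
Step 7: +0 fires, +1 burnt (F count now 0)
Fire out after step 7
Initially T: 21, now '.': 29
Total burnt (originally-T cells now '.'): 20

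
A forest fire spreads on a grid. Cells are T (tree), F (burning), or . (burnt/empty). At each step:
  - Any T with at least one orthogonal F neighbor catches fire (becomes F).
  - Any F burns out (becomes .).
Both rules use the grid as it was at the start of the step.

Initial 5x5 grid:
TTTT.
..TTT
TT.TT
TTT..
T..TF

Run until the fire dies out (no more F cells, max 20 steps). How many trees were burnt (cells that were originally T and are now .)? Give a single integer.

Step 1: +1 fires, +1 burnt (F count now 1)
Step 2: +0 fires, +1 burnt (F count now 0)
Fire out after step 2
Initially T: 16, now '.': 10
Total burnt (originally-T cells now '.'): 1

Answer: 1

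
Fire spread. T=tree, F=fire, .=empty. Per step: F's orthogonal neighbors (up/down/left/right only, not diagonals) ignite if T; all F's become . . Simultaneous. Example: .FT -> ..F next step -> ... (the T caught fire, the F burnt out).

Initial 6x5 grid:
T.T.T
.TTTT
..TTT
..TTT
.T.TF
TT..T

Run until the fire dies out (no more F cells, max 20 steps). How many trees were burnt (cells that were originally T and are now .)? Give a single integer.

Step 1: +3 fires, +1 burnt (F count now 3)
Step 2: +2 fires, +3 burnt (F count now 2)
Step 3: +3 fires, +2 burnt (F count now 3)
Step 4: +3 fires, +3 burnt (F count now 3)
Step 5: +1 fires, +3 burnt (F count now 1)
Step 6: +2 fires, +1 burnt (F count now 2)
Step 7: +0 fires, +2 burnt (F count now 0)
Fire out after step 7
Initially T: 18, now '.': 26
Total burnt (originally-T cells now '.'): 14

Answer: 14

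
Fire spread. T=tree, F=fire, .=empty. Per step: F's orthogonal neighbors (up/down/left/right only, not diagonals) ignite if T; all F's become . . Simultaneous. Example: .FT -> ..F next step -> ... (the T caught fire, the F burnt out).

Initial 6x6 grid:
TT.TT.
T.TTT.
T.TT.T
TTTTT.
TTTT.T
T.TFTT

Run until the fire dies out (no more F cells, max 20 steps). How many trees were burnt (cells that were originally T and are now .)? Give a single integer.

Answer: 25

Derivation:
Step 1: +3 fires, +1 burnt (F count now 3)
Step 2: +3 fires, +3 burnt (F count now 3)
Step 3: +5 fires, +3 burnt (F count now 5)
Step 4: +4 fires, +5 burnt (F count now 4)
Step 5: +5 fires, +4 burnt (F count now 5)
Step 6: +2 fires, +5 burnt (F count now 2)
Step 7: +1 fires, +2 burnt (F count now 1)
Step 8: +1 fires, +1 burnt (F count now 1)
Step 9: +1 fires, +1 burnt (F count now 1)
Step 10: +0 fires, +1 burnt (F count now 0)
Fire out after step 10
Initially T: 26, now '.': 35
Total burnt (originally-T cells now '.'): 25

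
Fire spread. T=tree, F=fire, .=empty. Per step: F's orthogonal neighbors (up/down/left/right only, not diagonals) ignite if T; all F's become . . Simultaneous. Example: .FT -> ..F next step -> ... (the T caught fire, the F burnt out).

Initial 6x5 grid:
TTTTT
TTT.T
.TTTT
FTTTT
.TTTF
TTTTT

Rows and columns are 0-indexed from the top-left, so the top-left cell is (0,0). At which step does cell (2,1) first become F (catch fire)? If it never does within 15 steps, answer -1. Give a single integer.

Step 1: cell (2,1)='T' (+4 fires, +2 burnt)
Step 2: cell (2,1)='F' (+7 fires, +4 burnt)
  -> target ignites at step 2
Step 3: cell (2,1)='.' (+6 fires, +7 burnt)
Step 4: cell (2,1)='.' (+5 fires, +6 burnt)
Step 5: cell (2,1)='.' (+3 fires, +5 burnt)
Step 6: cell (2,1)='.' (+0 fires, +3 burnt)
  fire out at step 6

2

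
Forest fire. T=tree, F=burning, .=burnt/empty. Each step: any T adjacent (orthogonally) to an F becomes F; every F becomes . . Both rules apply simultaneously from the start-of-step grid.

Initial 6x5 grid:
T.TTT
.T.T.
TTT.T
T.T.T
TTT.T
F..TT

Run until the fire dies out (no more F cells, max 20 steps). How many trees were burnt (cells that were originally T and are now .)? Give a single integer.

Answer: 9

Derivation:
Step 1: +1 fires, +1 burnt (F count now 1)
Step 2: +2 fires, +1 burnt (F count now 2)
Step 3: +2 fires, +2 burnt (F count now 2)
Step 4: +2 fires, +2 burnt (F count now 2)
Step 5: +2 fires, +2 burnt (F count now 2)
Step 6: +0 fires, +2 burnt (F count now 0)
Fire out after step 6
Initially T: 19, now '.': 20
Total burnt (originally-T cells now '.'): 9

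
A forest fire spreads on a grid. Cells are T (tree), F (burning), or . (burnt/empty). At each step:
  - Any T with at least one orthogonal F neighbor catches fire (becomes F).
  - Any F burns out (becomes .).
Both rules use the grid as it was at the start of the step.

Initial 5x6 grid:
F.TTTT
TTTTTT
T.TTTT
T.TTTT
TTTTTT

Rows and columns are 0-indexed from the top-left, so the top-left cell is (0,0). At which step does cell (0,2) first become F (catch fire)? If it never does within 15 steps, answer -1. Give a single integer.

Step 1: cell (0,2)='T' (+1 fires, +1 burnt)
Step 2: cell (0,2)='T' (+2 fires, +1 burnt)
Step 3: cell (0,2)='T' (+2 fires, +2 burnt)
Step 4: cell (0,2)='F' (+4 fires, +2 burnt)
  -> target ignites at step 4
Step 5: cell (0,2)='.' (+5 fires, +4 burnt)
Step 6: cell (0,2)='.' (+5 fires, +5 burnt)
Step 7: cell (0,2)='.' (+4 fires, +5 burnt)
Step 8: cell (0,2)='.' (+2 fires, +4 burnt)
Step 9: cell (0,2)='.' (+1 fires, +2 burnt)
Step 10: cell (0,2)='.' (+0 fires, +1 burnt)
  fire out at step 10

4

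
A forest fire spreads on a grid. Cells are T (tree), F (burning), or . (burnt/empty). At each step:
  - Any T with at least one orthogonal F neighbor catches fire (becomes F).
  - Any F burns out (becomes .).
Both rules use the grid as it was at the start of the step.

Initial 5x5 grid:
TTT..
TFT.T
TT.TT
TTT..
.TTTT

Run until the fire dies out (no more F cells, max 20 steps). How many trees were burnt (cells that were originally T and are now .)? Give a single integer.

Step 1: +4 fires, +1 burnt (F count now 4)
Step 2: +4 fires, +4 burnt (F count now 4)
Step 3: +3 fires, +4 burnt (F count now 3)
Step 4: +1 fires, +3 burnt (F count now 1)
Step 5: +1 fires, +1 burnt (F count now 1)
Step 6: +1 fires, +1 burnt (F count now 1)
Step 7: +0 fires, +1 burnt (F count now 0)
Fire out after step 7
Initially T: 17, now '.': 22
Total burnt (originally-T cells now '.'): 14

Answer: 14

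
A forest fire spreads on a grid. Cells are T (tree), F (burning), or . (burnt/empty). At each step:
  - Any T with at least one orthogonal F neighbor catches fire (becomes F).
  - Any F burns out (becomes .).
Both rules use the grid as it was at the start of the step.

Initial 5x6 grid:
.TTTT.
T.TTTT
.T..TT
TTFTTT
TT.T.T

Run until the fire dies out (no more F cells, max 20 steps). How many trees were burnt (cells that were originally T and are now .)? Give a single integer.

Step 1: +2 fires, +1 burnt (F count now 2)
Step 2: +5 fires, +2 burnt (F count now 5)
Step 3: +3 fires, +5 burnt (F count now 3)
Step 4: +3 fires, +3 burnt (F count now 3)
Step 5: +3 fires, +3 burnt (F count now 3)
Step 6: +2 fires, +3 burnt (F count now 2)
Step 7: +1 fires, +2 burnt (F count now 1)
Step 8: +1 fires, +1 burnt (F count now 1)
Step 9: +0 fires, +1 burnt (F count now 0)
Fire out after step 9
Initially T: 21, now '.': 29
Total burnt (originally-T cells now '.'): 20

Answer: 20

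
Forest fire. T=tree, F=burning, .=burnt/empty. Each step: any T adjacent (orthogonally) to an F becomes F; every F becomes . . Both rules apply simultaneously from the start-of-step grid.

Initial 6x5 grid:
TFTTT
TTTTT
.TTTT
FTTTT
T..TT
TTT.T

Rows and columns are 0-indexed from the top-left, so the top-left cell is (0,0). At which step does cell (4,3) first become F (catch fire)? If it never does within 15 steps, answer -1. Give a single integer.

Step 1: cell (4,3)='T' (+5 fires, +2 burnt)
Step 2: cell (4,3)='T' (+6 fires, +5 burnt)
Step 3: cell (4,3)='T' (+5 fires, +6 burnt)
Step 4: cell (4,3)='F' (+5 fires, +5 burnt)
  -> target ignites at step 4
Step 5: cell (4,3)='.' (+2 fires, +5 burnt)
Step 6: cell (4,3)='.' (+1 fires, +2 burnt)
Step 7: cell (4,3)='.' (+0 fires, +1 burnt)
  fire out at step 7

4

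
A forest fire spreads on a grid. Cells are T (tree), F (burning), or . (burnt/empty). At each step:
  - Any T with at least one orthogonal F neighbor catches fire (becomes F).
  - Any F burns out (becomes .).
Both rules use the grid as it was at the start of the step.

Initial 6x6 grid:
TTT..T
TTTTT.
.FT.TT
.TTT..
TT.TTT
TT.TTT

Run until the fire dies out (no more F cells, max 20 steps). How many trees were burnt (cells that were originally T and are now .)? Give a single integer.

Answer: 24

Derivation:
Step 1: +3 fires, +1 burnt (F count now 3)
Step 2: +5 fires, +3 burnt (F count now 5)
Step 3: +6 fires, +5 burnt (F count now 6)
Step 4: +3 fires, +6 burnt (F count now 3)
Step 5: +3 fires, +3 burnt (F count now 3)
Step 6: +3 fires, +3 burnt (F count now 3)
Step 7: +1 fires, +3 burnt (F count now 1)
Step 8: +0 fires, +1 burnt (F count now 0)
Fire out after step 8
Initially T: 25, now '.': 35
Total burnt (originally-T cells now '.'): 24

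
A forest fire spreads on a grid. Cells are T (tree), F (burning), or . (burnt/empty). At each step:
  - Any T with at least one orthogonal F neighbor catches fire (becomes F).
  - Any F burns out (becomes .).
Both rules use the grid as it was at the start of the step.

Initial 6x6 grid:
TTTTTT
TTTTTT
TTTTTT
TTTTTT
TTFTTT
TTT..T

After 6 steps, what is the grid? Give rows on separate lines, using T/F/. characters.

Step 1: 4 trees catch fire, 1 burn out
  TTTTTT
  TTTTTT
  TTTTTT
  TTFTTT
  TF.FTT
  TTF..T
Step 2: 6 trees catch fire, 4 burn out
  TTTTTT
  TTTTTT
  TTFTTT
  TF.FTT
  F...FT
  TF...T
Step 3: 7 trees catch fire, 6 burn out
  TTTTTT
  TTFTTT
  TF.FTT
  F...FT
  .....F
  F....T
Step 4: 7 trees catch fire, 7 burn out
  TTFTTT
  TF.FTT
  F...FT
  .....F
  ......
  .....F
Step 5: 5 trees catch fire, 7 burn out
  TF.FTT
  F...FT
  .....F
  ......
  ......
  ......
Step 6: 3 trees catch fire, 5 burn out
  F...FT
  .....F
  ......
  ......
  ......
  ......

F...FT
.....F
......
......
......
......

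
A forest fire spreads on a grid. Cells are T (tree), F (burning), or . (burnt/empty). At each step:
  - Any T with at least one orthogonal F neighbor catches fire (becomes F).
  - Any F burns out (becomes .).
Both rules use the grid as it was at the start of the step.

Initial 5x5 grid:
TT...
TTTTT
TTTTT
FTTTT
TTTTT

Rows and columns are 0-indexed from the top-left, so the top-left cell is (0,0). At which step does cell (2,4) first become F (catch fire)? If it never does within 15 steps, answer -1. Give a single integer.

Step 1: cell (2,4)='T' (+3 fires, +1 burnt)
Step 2: cell (2,4)='T' (+4 fires, +3 burnt)
Step 3: cell (2,4)='T' (+5 fires, +4 burnt)
Step 4: cell (2,4)='T' (+5 fires, +5 burnt)
Step 5: cell (2,4)='F' (+3 fires, +5 burnt)
  -> target ignites at step 5
Step 6: cell (2,4)='.' (+1 fires, +3 burnt)
Step 7: cell (2,4)='.' (+0 fires, +1 burnt)
  fire out at step 7

5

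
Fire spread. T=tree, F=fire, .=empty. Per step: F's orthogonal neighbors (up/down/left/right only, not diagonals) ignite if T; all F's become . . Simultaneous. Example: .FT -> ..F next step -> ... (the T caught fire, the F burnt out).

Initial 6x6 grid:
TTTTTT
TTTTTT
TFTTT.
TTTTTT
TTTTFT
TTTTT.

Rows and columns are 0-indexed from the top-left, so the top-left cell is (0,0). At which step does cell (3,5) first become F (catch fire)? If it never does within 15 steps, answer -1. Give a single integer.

Step 1: cell (3,5)='T' (+8 fires, +2 burnt)
Step 2: cell (3,5)='F' (+12 fires, +8 burnt)
  -> target ignites at step 2
Step 3: cell (3,5)='.' (+7 fires, +12 burnt)
Step 4: cell (3,5)='.' (+4 fires, +7 burnt)
Step 5: cell (3,5)='.' (+1 fires, +4 burnt)
Step 6: cell (3,5)='.' (+0 fires, +1 burnt)
  fire out at step 6

2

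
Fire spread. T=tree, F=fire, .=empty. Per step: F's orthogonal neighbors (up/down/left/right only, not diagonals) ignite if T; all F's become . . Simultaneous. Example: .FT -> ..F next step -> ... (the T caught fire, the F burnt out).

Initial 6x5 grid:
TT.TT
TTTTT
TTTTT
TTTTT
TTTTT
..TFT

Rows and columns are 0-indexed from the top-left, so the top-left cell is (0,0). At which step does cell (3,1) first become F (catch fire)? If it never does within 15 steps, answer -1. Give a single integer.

Step 1: cell (3,1)='T' (+3 fires, +1 burnt)
Step 2: cell (3,1)='T' (+3 fires, +3 burnt)
Step 3: cell (3,1)='T' (+4 fires, +3 burnt)
Step 4: cell (3,1)='F' (+5 fires, +4 burnt)
  -> target ignites at step 4
Step 5: cell (3,1)='.' (+5 fires, +5 burnt)
Step 6: cell (3,1)='.' (+3 fires, +5 burnt)
Step 7: cell (3,1)='.' (+2 fires, +3 burnt)
Step 8: cell (3,1)='.' (+1 fires, +2 burnt)
Step 9: cell (3,1)='.' (+0 fires, +1 burnt)
  fire out at step 9

4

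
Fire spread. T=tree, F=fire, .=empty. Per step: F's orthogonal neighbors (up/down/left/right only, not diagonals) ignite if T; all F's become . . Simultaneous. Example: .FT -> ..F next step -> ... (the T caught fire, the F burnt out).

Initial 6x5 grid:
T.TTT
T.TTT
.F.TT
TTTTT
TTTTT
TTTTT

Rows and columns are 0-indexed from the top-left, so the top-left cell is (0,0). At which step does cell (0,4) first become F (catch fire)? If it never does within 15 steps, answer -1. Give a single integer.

Step 1: cell (0,4)='T' (+1 fires, +1 burnt)
Step 2: cell (0,4)='T' (+3 fires, +1 burnt)
Step 3: cell (0,4)='T' (+4 fires, +3 burnt)
Step 4: cell (0,4)='T' (+5 fires, +4 burnt)
Step 5: cell (0,4)='T' (+4 fires, +5 burnt)
Step 6: cell (0,4)='T' (+4 fires, +4 burnt)
Step 7: cell (0,4)='F' (+2 fires, +4 burnt)
  -> target ignites at step 7
Step 8: cell (0,4)='.' (+0 fires, +2 burnt)
  fire out at step 8

7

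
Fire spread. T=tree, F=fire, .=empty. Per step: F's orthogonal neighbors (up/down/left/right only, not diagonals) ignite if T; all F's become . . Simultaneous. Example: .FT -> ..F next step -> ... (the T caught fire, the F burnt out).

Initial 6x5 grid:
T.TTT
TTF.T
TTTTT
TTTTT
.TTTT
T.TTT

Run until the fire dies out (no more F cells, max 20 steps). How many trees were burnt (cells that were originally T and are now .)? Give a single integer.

Answer: 24

Derivation:
Step 1: +3 fires, +1 burnt (F count now 3)
Step 2: +5 fires, +3 burnt (F count now 5)
Step 3: +7 fires, +5 burnt (F count now 7)
Step 4: +6 fires, +7 burnt (F count now 6)
Step 5: +2 fires, +6 burnt (F count now 2)
Step 6: +1 fires, +2 burnt (F count now 1)
Step 7: +0 fires, +1 burnt (F count now 0)
Fire out after step 7
Initially T: 25, now '.': 29
Total burnt (originally-T cells now '.'): 24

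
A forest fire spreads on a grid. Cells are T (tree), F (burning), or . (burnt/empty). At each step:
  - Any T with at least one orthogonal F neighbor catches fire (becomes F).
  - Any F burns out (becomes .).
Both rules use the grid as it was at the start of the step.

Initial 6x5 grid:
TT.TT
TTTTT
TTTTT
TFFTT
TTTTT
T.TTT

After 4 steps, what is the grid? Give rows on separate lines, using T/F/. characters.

Step 1: 6 trees catch fire, 2 burn out
  TT.TT
  TTTTT
  TFFTT
  F..FT
  TFFTT
  T.TTT
Step 2: 8 trees catch fire, 6 burn out
  TT.TT
  TFFTT
  F..FT
  ....F
  F..FT
  T.FTT
Step 3: 7 trees catch fire, 8 burn out
  TF.TT
  F..FT
  ....F
  .....
  ....F
  F..FT
Step 4: 4 trees catch fire, 7 burn out
  F..FT
  ....F
  .....
  .....
  .....
  ....F

F..FT
....F
.....
.....
.....
....F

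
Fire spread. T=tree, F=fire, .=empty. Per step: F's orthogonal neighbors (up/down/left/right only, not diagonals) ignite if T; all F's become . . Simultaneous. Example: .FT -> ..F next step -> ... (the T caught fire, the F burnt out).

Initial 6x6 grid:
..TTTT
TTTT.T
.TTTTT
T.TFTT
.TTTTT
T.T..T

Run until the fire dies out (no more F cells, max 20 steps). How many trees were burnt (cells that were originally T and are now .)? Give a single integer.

Answer: 24

Derivation:
Step 1: +4 fires, +1 burnt (F count now 4)
Step 2: +6 fires, +4 burnt (F count now 6)
Step 3: +7 fires, +6 burnt (F count now 7)
Step 4: +5 fires, +7 burnt (F count now 5)
Step 5: +2 fires, +5 burnt (F count now 2)
Step 6: +0 fires, +2 burnt (F count now 0)
Fire out after step 6
Initially T: 26, now '.': 34
Total burnt (originally-T cells now '.'): 24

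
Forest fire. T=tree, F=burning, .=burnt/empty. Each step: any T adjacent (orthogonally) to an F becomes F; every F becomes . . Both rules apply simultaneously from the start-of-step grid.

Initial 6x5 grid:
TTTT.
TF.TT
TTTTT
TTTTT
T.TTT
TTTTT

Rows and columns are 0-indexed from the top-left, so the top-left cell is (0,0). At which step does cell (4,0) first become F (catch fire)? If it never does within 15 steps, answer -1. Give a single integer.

Step 1: cell (4,0)='T' (+3 fires, +1 burnt)
Step 2: cell (4,0)='T' (+5 fires, +3 burnt)
Step 3: cell (4,0)='T' (+4 fires, +5 burnt)
Step 4: cell (4,0)='F' (+5 fires, +4 burnt)
  -> target ignites at step 4
Step 5: cell (4,0)='.' (+5 fires, +5 burnt)
Step 6: cell (4,0)='.' (+3 fires, +5 burnt)
Step 7: cell (4,0)='.' (+1 fires, +3 burnt)
Step 8: cell (4,0)='.' (+0 fires, +1 burnt)
  fire out at step 8

4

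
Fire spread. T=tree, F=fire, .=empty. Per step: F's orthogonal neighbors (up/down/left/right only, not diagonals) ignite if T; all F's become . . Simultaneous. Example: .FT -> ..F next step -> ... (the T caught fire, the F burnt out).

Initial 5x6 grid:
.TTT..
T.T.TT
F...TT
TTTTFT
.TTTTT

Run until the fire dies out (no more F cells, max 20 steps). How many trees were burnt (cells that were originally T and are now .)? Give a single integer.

Step 1: +6 fires, +2 burnt (F count now 6)
Step 2: +6 fires, +6 burnt (F count now 6)
Step 3: +3 fires, +6 burnt (F count now 3)
Step 4: +0 fires, +3 burnt (F count now 0)
Fire out after step 4
Initially T: 19, now '.': 26
Total burnt (originally-T cells now '.'): 15

Answer: 15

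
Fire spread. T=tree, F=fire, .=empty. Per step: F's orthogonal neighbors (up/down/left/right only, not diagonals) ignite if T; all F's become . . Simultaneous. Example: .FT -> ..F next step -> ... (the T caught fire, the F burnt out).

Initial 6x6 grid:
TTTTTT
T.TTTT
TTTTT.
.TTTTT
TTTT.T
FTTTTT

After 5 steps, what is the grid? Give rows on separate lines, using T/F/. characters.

Step 1: 2 trees catch fire, 1 burn out
  TTTTTT
  T.TTTT
  TTTTT.
  .TTTTT
  FTTT.T
  .FTTTT
Step 2: 2 trees catch fire, 2 burn out
  TTTTTT
  T.TTTT
  TTTTT.
  .TTTTT
  .FTT.T
  ..FTTT
Step 3: 3 trees catch fire, 2 burn out
  TTTTTT
  T.TTTT
  TTTTT.
  .FTTTT
  ..FT.T
  ...FTT
Step 4: 4 trees catch fire, 3 burn out
  TTTTTT
  T.TTTT
  TFTTT.
  ..FTTT
  ...F.T
  ....FT
Step 5: 4 trees catch fire, 4 burn out
  TTTTTT
  T.TTTT
  F.FTT.
  ...FTT
  .....T
  .....F

TTTTTT
T.TTTT
F.FTT.
...FTT
.....T
.....F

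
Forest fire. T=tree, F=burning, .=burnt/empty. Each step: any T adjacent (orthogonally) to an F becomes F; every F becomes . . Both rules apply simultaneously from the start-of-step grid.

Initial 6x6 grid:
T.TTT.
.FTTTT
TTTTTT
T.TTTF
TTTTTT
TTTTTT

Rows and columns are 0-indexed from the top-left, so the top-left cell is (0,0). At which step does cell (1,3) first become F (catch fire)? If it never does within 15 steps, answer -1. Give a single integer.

Step 1: cell (1,3)='T' (+5 fires, +2 burnt)
Step 2: cell (1,3)='F' (+9 fires, +5 burnt)
  -> target ignites at step 2
Step 3: cell (1,3)='.' (+7 fires, +9 burnt)
Step 4: cell (1,3)='.' (+4 fires, +7 burnt)
Step 5: cell (1,3)='.' (+3 fires, +4 burnt)
Step 6: cell (1,3)='.' (+1 fires, +3 burnt)
Step 7: cell (1,3)='.' (+0 fires, +1 burnt)
  fire out at step 7

2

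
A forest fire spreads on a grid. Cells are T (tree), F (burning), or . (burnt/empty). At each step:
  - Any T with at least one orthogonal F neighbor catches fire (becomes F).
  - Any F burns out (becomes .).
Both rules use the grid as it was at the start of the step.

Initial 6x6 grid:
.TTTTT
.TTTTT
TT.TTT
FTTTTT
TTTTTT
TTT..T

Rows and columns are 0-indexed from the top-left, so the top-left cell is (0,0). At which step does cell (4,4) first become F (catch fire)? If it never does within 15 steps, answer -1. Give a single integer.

Step 1: cell (4,4)='T' (+3 fires, +1 burnt)
Step 2: cell (4,4)='T' (+4 fires, +3 burnt)
Step 3: cell (4,4)='T' (+4 fires, +4 burnt)
Step 4: cell (4,4)='T' (+6 fires, +4 burnt)
Step 5: cell (4,4)='F' (+5 fires, +6 burnt)
  -> target ignites at step 5
Step 6: cell (4,4)='.' (+4 fires, +5 burnt)
Step 7: cell (4,4)='.' (+3 fires, +4 burnt)
Step 8: cell (4,4)='.' (+1 fires, +3 burnt)
Step 9: cell (4,4)='.' (+0 fires, +1 burnt)
  fire out at step 9

5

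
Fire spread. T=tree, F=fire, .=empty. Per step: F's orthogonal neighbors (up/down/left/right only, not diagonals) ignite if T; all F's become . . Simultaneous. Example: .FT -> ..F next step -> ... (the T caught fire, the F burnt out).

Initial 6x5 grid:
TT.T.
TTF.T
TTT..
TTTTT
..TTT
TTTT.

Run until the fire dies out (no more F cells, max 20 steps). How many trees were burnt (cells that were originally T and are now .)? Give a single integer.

Step 1: +2 fires, +1 burnt (F count now 2)
Step 2: +4 fires, +2 burnt (F count now 4)
Step 3: +5 fires, +4 burnt (F count now 5)
Step 4: +4 fires, +5 burnt (F count now 4)
Step 5: +3 fires, +4 burnt (F count now 3)
Step 6: +1 fires, +3 burnt (F count now 1)
Step 7: +0 fires, +1 burnt (F count now 0)
Fire out after step 7
Initially T: 21, now '.': 28
Total burnt (originally-T cells now '.'): 19

Answer: 19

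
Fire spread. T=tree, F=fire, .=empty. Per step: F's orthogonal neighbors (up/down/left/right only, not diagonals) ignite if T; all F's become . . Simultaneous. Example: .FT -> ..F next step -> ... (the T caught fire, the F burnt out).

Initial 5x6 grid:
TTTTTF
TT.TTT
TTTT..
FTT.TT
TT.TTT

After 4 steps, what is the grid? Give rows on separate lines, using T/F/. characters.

Step 1: 5 trees catch fire, 2 burn out
  TTTTF.
  TT.TTF
  FTTT..
  .FT.TT
  FT.TTT
Step 2: 6 trees catch fire, 5 burn out
  TTTF..
  FT.TF.
  .FTT..
  ..F.TT
  .F.TTT
Step 3: 5 trees catch fire, 6 burn out
  FTF...
  .F.F..
  ..FT..
  ....TT
  ...TTT
Step 4: 2 trees catch fire, 5 burn out
  .F....
  ......
  ...F..
  ....TT
  ...TTT

.F....
......
...F..
....TT
...TTT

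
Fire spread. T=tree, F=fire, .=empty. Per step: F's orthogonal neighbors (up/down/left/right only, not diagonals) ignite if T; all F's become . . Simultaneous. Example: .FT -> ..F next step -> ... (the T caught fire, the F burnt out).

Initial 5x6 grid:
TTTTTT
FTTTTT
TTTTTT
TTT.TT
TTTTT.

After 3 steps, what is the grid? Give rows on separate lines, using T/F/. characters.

Step 1: 3 trees catch fire, 1 burn out
  FTTTTT
  .FTTTT
  FTTTTT
  TTT.TT
  TTTTT.
Step 2: 4 trees catch fire, 3 burn out
  .FTTTT
  ..FTTT
  .FTTTT
  FTT.TT
  TTTTT.
Step 3: 5 trees catch fire, 4 burn out
  ..FTTT
  ...FTT
  ..FTTT
  .FT.TT
  FTTTT.

..FTTT
...FTT
..FTTT
.FT.TT
FTTTT.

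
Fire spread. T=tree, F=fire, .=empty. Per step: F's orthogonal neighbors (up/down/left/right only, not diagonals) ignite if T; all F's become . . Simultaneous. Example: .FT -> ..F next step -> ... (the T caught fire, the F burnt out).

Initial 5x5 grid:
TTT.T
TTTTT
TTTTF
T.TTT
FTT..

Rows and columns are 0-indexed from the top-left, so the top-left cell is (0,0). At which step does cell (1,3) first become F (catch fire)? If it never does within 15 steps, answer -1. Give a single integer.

Step 1: cell (1,3)='T' (+5 fires, +2 burnt)
Step 2: cell (1,3)='F' (+6 fires, +5 burnt)
  -> target ignites at step 2
Step 3: cell (1,3)='.' (+4 fires, +6 burnt)
Step 4: cell (1,3)='.' (+3 fires, +4 burnt)
Step 5: cell (1,3)='.' (+1 fires, +3 burnt)
Step 6: cell (1,3)='.' (+0 fires, +1 burnt)
  fire out at step 6

2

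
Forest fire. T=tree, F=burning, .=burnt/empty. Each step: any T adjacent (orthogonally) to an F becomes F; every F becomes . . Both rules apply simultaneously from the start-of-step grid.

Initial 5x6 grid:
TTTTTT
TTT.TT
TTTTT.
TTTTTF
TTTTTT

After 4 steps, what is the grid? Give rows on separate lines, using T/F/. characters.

Step 1: 2 trees catch fire, 1 burn out
  TTTTTT
  TTT.TT
  TTTTT.
  TTTTF.
  TTTTTF
Step 2: 3 trees catch fire, 2 burn out
  TTTTTT
  TTT.TT
  TTTTF.
  TTTF..
  TTTTF.
Step 3: 4 trees catch fire, 3 burn out
  TTTTTT
  TTT.FT
  TTTF..
  TTF...
  TTTF..
Step 4: 5 trees catch fire, 4 burn out
  TTTTFT
  TTT..F
  TTF...
  TF....
  TTF...

TTTTFT
TTT..F
TTF...
TF....
TTF...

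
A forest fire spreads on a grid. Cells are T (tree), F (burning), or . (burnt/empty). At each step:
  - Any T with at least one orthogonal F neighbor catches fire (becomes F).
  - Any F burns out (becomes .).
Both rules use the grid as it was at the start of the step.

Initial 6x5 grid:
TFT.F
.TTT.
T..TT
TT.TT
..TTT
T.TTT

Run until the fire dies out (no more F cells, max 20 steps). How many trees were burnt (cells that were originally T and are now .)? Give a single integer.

Answer: 15

Derivation:
Step 1: +3 fires, +2 burnt (F count now 3)
Step 2: +1 fires, +3 burnt (F count now 1)
Step 3: +1 fires, +1 burnt (F count now 1)
Step 4: +1 fires, +1 burnt (F count now 1)
Step 5: +2 fires, +1 burnt (F count now 2)
Step 6: +2 fires, +2 burnt (F count now 2)
Step 7: +3 fires, +2 burnt (F count now 3)
Step 8: +2 fires, +3 burnt (F count now 2)
Step 9: +0 fires, +2 burnt (F count now 0)
Fire out after step 9
Initially T: 19, now '.': 26
Total burnt (originally-T cells now '.'): 15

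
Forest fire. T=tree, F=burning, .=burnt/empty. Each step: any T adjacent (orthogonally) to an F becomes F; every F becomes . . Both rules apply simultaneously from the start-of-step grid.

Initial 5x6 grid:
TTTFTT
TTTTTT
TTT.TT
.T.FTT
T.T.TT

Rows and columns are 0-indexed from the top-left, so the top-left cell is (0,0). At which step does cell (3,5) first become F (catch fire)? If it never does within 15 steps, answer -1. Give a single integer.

Step 1: cell (3,5)='T' (+4 fires, +2 burnt)
Step 2: cell (3,5)='F' (+7 fires, +4 burnt)
  -> target ignites at step 2
Step 3: cell (3,5)='.' (+6 fires, +7 burnt)
Step 4: cell (3,5)='.' (+2 fires, +6 burnt)
Step 5: cell (3,5)='.' (+2 fires, +2 burnt)
Step 6: cell (3,5)='.' (+0 fires, +2 burnt)
  fire out at step 6

2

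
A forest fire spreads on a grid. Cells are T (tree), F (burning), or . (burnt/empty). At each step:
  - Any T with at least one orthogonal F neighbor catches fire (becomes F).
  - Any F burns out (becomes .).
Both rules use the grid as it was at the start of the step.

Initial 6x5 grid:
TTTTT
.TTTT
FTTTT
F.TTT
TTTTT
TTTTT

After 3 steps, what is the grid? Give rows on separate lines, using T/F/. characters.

Step 1: 2 trees catch fire, 2 burn out
  TTTTT
  .TTTT
  .FTTT
  ..TTT
  FTTTT
  TTTTT
Step 2: 4 trees catch fire, 2 burn out
  TTTTT
  .FTTT
  ..FTT
  ..TTT
  .FTTT
  FTTTT
Step 3: 6 trees catch fire, 4 burn out
  TFTTT
  ..FTT
  ...FT
  ..FTT
  ..FTT
  .FTTT

TFTTT
..FTT
...FT
..FTT
..FTT
.FTTT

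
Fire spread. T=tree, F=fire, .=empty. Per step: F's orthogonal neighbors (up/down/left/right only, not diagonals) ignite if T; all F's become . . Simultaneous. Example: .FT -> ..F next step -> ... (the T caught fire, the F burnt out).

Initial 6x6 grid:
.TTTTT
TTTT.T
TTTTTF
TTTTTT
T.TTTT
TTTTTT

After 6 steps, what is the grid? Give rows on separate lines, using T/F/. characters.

Step 1: 3 trees catch fire, 1 burn out
  .TTTTT
  TTTT.F
  TTTTF.
  TTTTTF
  T.TTTT
  TTTTTT
Step 2: 4 trees catch fire, 3 burn out
  .TTTTF
  TTTT..
  TTTF..
  TTTTF.
  T.TTTF
  TTTTTT
Step 3: 6 trees catch fire, 4 burn out
  .TTTF.
  TTTF..
  TTF...
  TTTF..
  T.TTF.
  TTTTTF
Step 4: 6 trees catch fire, 6 burn out
  .TTF..
  TTF...
  TF....
  TTF...
  T.TF..
  TTTTF.
Step 5: 6 trees catch fire, 6 burn out
  .TF...
  TF....
  F.....
  TF....
  T.F...
  TTTF..
Step 6: 4 trees catch fire, 6 burn out
  .F....
  F.....
  ......
  F.....
  T.....
  TTF...

.F....
F.....
......
F.....
T.....
TTF...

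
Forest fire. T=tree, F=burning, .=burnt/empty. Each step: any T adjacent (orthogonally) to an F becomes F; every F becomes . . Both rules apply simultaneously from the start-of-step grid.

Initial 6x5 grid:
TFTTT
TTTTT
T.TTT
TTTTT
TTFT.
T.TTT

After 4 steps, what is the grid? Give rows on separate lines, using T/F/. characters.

Step 1: 7 trees catch fire, 2 burn out
  F.FTT
  TFTTT
  T.TTT
  TTFTT
  TF.F.
  T.FTT
Step 2: 8 trees catch fire, 7 burn out
  ...FT
  F.FTT
  T.FTT
  TF.FT
  F....
  T..FT
Step 3: 8 trees catch fire, 8 burn out
  ....F
  ...FT
  F..FT
  F...F
  .....
  F...F
Step 4: 2 trees catch fire, 8 burn out
  .....
  ....F
  ....F
  .....
  .....
  .....

.....
....F
....F
.....
.....
.....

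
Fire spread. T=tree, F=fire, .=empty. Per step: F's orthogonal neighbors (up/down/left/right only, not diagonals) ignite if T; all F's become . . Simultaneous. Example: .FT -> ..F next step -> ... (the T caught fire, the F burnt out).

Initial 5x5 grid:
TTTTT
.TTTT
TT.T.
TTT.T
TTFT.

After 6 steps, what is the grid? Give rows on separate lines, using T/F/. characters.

Step 1: 3 trees catch fire, 1 burn out
  TTTTT
  .TTTT
  TT.T.
  TTF.T
  TF.F.
Step 2: 2 trees catch fire, 3 burn out
  TTTTT
  .TTTT
  TT.T.
  TF..T
  F....
Step 3: 2 trees catch fire, 2 burn out
  TTTTT
  .TTTT
  TF.T.
  F...T
  .....
Step 4: 2 trees catch fire, 2 burn out
  TTTTT
  .FTTT
  F..T.
  ....T
  .....
Step 5: 2 trees catch fire, 2 burn out
  TFTTT
  ..FTT
  ...T.
  ....T
  .....
Step 6: 3 trees catch fire, 2 burn out
  F.FTT
  ...FT
  ...T.
  ....T
  .....

F.FTT
...FT
...T.
....T
.....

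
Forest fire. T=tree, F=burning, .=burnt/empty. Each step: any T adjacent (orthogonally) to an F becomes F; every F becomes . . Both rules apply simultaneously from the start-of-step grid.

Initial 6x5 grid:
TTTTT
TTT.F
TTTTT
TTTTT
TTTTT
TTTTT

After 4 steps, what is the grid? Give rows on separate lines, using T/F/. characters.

Step 1: 2 trees catch fire, 1 burn out
  TTTTF
  TTT..
  TTTTF
  TTTTT
  TTTTT
  TTTTT
Step 2: 3 trees catch fire, 2 burn out
  TTTF.
  TTT..
  TTTF.
  TTTTF
  TTTTT
  TTTTT
Step 3: 4 trees catch fire, 3 burn out
  TTF..
  TTT..
  TTF..
  TTTF.
  TTTTF
  TTTTT
Step 4: 6 trees catch fire, 4 burn out
  TF...
  TTF..
  TF...
  TTF..
  TTTF.
  TTTTF

TF...
TTF..
TF...
TTF..
TTTF.
TTTTF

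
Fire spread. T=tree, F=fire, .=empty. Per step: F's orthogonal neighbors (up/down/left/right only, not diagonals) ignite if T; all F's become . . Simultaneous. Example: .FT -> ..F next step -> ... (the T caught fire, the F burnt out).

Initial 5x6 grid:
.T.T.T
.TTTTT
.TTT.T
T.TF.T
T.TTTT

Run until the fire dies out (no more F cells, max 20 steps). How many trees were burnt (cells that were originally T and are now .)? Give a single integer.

Answer: 18

Derivation:
Step 1: +3 fires, +1 burnt (F count now 3)
Step 2: +4 fires, +3 burnt (F count now 4)
Step 3: +5 fires, +4 burnt (F count now 5)
Step 4: +3 fires, +5 burnt (F count now 3)
Step 5: +3 fires, +3 burnt (F count now 3)
Step 6: +0 fires, +3 burnt (F count now 0)
Fire out after step 6
Initially T: 20, now '.': 28
Total burnt (originally-T cells now '.'): 18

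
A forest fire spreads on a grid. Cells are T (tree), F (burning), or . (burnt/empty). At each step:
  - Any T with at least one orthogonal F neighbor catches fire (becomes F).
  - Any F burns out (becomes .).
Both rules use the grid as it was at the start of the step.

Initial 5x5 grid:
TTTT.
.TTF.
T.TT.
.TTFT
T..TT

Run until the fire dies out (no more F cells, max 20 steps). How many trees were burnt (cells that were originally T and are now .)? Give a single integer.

Step 1: +6 fires, +2 burnt (F count now 6)
Step 2: +5 fires, +6 burnt (F count now 5)
Step 3: +1 fires, +5 burnt (F count now 1)
Step 4: +1 fires, +1 burnt (F count now 1)
Step 5: +0 fires, +1 burnt (F count now 0)
Fire out after step 5
Initially T: 15, now '.': 23
Total burnt (originally-T cells now '.'): 13

Answer: 13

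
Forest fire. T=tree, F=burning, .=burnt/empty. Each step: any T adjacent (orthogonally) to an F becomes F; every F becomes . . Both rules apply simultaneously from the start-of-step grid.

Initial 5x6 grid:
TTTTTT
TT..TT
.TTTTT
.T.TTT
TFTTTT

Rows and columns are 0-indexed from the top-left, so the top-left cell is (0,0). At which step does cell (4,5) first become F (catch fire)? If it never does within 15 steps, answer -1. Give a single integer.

Step 1: cell (4,5)='T' (+3 fires, +1 burnt)
Step 2: cell (4,5)='T' (+2 fires, +3 burnt)
Step 3: cell (4,5)='T' (+4 fires, +2 burnt)
Step 4: cell (4,5)='F' (+5 fires, +4 burnt)
  -> target ignites at step 4
Step 5: cell (4,5)='.' (+4 fires, +5 burnt)
Step 6: cell (4,5)='.' (+3 fires, +4 burnt)
Step 7: cell (4,5)='.' (+2 fires, +3 burnt)
Step 8: cell (4,5)='.' (+1 fires, +2 burnt)
Step 9: cell (4,5)='.' (+0 fires, +1 burnt)
  fire out at step 9

4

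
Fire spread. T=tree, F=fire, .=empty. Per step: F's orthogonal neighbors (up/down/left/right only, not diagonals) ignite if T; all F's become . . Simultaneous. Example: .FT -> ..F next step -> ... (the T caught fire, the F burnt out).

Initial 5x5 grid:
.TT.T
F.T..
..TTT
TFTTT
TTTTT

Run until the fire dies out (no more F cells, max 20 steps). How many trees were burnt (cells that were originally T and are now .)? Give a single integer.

Answer: 15

Derivation:
Step 1: +3 fires, +2 burnt (F count now 3)
Step 2: +4 fires, +3 burnt (F count now 4)
Step 3: +4 fires, +4 burnt (F count now 4)
Step 4: +3 fires, +4 burnt (F count now 3)
Step 5: +1 fires, +3 burnt (F count now 1)
Step 6: +0 fires, +1 burnt (F count now 0)
Fire out after step 6
Initially T: 16, now '.': 24
Total burnt (originally-T cells now '.'): 15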